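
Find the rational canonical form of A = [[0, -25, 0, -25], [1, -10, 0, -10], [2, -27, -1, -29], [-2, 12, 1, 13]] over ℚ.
The invariant factors of A (the non-unit diagonal entries of the Smith normal form of xI - A over ℚ[x]) are (x^2 - x - 5)^2, each dividing the next. The characteristic polynomial is their product, (x^2 - x - 5)^2.

The rational canonical form is the block-diagonal matrix of companion matrices C(f_i):
R = [[0, 0, 0, -25], [1, 0, 0, -10], [0, 1, 0, 9], [0, 0, 1, 2]].

Note the characteristic polynomial does not split into linear factors over ℚ, so A has no Jordan form over ℚ; the rational canonical form exists over any field.

R = [[0, 0, 0, -25], [1, 0, 0, -10], [0, 1, 0, 9], [0, 0, 1, 2]]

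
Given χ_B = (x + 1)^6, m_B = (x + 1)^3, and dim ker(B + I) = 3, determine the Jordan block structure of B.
λ = -1: algebraic multiplicity 6 (exponent in χ_B), largest block size 3 (exponent in m_B), 3 blocks (geometric multiplicity). These force block sizes [3, 2, 1].

Jordan blocks: (-1, 3), (-1, 2), (-1, 1)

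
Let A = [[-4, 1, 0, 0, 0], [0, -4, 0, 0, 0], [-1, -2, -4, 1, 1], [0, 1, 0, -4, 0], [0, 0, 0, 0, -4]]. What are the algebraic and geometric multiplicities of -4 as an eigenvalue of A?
The characteristic polynomial is (x + 4)^5, so the factor x + 4 appears with exponent 5: the algebraic multiplicity is 5.

rank(A + 4I) = 2, so the eigenspace has dimension 5 - 2 = 3: the geometric multiplicity is 3.

Since 3 < 5, A is not diagonalizable.

algebraic multiplicity 5, geometric multiplicity 3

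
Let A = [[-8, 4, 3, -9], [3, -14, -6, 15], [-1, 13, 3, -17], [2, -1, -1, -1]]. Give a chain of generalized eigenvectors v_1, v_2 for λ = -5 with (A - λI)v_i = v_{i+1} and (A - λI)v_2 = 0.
We seek v_1 ∈ ker((A + 5I)^2) \ ker(A + 5I), then set v_{i+1} = (A + 5I) v_i.

One such chain is v_1 = [[-1, 1, 0, 1]]^T, v_2 = [[-2, 3, -3, 1]]^T. Check: (A + 5I) v_2 = [[0, 0, 0, 0]]^T = 0.

v_1 = [[-1, 1, 0, 1]]^T, v_2 = [[-2, 3, -3, 1]]^T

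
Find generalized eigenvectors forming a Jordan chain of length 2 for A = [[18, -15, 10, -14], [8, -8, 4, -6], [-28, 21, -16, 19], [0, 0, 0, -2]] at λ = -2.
We seek v_1 ∈ ker((A + 2I)^2) \ ker(A + 2I), then set v_{i+1} = (A + 2I) v_i.

One such chain is v_1 = [[2, 1, -1, 1]]^T, v_2 = [[1, 0, -2, 0]]^T. Check: (A + 2I) v_2 = [[0, 0, 0, 0]]^T = 0.

v_1 = [[2, 1, -1, 1]]^T, v_2 = [[1, 0, -2, 0]]^T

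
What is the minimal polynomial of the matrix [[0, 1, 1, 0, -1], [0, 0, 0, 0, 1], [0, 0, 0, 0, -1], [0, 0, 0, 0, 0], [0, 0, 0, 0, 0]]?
The characteristic polynomial factors as x^5. The minimal polynomial is ∏(x - λ)^{k_λ} where k_λ is the size of the largest Jordan block at λ.

For λ = 0: rank(A) = 2, and the largest Jordan block has size 2 (the smallest k with rank(A^k) = rank(A^(k+1))).

So m_A(x) = x^2.

m_A(x) = x^2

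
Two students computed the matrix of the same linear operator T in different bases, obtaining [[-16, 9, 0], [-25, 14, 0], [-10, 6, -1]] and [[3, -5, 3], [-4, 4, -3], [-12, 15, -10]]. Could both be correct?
Two matrices over a field are similar if and only if they have the same invariant factors.

Both A and B have characteristic polynomial (x + 1)^3 and minimal polynomial (x + 1)^2. Computing further, both have invariant factors x + 1, (x + 1)^2. Hence A and B are similar.

Yes.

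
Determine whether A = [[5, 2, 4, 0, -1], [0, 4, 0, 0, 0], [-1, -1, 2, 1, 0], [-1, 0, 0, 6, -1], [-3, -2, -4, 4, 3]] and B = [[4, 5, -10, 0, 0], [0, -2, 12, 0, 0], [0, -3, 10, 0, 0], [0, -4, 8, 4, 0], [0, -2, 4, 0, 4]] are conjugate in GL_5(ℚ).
No.

Both have characteristic polynomial (x - 4)^5 and minimal polynomial (x - 4)^2. But rank(A - 4I) = 2 for A while rank(B - 4I) = 1 for B, so the number of Jordan blocks at λ = 4 differs. A and B are not similar.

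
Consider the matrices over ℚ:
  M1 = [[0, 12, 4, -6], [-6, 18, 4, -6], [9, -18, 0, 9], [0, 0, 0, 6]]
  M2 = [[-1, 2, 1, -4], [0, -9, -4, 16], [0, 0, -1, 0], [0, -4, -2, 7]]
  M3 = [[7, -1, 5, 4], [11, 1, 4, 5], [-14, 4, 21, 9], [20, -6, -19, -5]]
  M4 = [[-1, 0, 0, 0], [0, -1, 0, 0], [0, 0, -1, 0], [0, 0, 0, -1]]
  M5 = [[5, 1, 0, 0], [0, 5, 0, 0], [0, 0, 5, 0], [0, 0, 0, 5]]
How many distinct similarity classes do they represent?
5 classes: {M1}, {M2}, {M3}, {M4}, {M5}

Characteristic polynomials: χ_{M1} = (x - 6)^4, χ_{M2} = (x + 1)^4, χ_{M3} = (x - 6)^4, χ_{M4} = (x + 1)^4, χ_{M5} = (x - 5)^4.

{M1}: invariant factors x - 6, x - 6, (x - 6)^2.

{M2}: invariant factors x + 1, x + 1, (x + 1)^2.

{M3}: invariant factors (x - 6)^2, (x - 6)^2.

{M4}: invariant factors x + 1, x + 1, x + 1, x + 1.

{M5}: invariant factors x - 5, x - 5, (x - 5)^2.

Matrices are similar if and only if their invariant-factor lists agree; the partition into similarity classes is {M1}, {M2}, {M3}, {M4}, {M5}.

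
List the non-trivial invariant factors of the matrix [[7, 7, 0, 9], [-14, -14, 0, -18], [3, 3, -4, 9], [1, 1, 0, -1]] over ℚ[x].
The Jordan structure of A has elementary divisors (x + 4)^2, (x + 4), x. Arranging the block sizes at each eigenvalue in decreasing order and taking row products gives the invariant factors.

Invariant factors (smallest first, each dividing the next): x + 4, x(x + 4)^2.

Check: the last factor x(x + 4)^2 is the minimal polynomial, and the product x(x + 4)^3 is the characteristic polynomial.

x + 4, x(x + 4)^2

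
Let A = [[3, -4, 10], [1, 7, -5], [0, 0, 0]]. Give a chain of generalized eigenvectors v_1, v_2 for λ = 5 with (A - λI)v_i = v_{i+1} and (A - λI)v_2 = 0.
v_1 = [[-1, 1, 0]]^T, v_2 = [[-2, 1, 0]]^T

We seek v_1 ∈ ker((A - 5I)^2) \ ker(A - 5I), then set v_{i+1} = (A - 5I) v_i.

One such chain is v_1 = [[-1, 1, 0]]^T, v_2 = [[-2, 1, 0]]^T. Check: (A - 5I) v_2 = [[0, 0, 0]]^T = 0.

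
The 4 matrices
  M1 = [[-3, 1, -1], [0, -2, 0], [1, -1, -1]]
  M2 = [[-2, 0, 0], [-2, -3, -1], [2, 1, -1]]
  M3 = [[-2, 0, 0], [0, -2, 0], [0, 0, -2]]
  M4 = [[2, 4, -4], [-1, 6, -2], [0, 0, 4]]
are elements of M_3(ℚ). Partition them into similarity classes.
Characteristic polynomials: χ_{M1} = (x + 2)^3, χ_{M2} = (x + 2)^3, χ_{M3} = (x + 2)^3, χ_{M4} = (x - 4)^3.

{M1, M2}: invariant factors x + 2, (x + 2)^2.

{M3}: invariant factors x + 2, x + 2, x + 2.

{M4}: invariant factors x - 4, (x - 4)^2.

Matrices are similar if and only if their invariant-factor lists agree; the partition into similarity classes is {M1, M2}, {M3}, {M4}.

3 classes: {M1, M2}, {M3}, {M4}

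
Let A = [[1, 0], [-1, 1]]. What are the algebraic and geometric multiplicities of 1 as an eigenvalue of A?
algebraic multiplicity 2, geometric multiplicity 1

The characteristic polynomial is (x - 1)^2, so the factor x - 1 appears with exponent 2: the algebraic multiplicity is 2.

rank(A - I) = 1, so the eigenspace has dimension 2 - 1 = 1: the geometric multiplicity is 1.

Since 1 < 2, A is not diagonalizable.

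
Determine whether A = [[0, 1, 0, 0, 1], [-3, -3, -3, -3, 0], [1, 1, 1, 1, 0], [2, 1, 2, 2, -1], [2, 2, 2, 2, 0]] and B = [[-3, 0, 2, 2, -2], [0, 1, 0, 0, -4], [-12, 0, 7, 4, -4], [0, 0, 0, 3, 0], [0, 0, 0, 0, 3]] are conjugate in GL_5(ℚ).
No.

trace(A) = 0 but trace(B) = 11. The trace is a similarity invariant, so A and B are not similar.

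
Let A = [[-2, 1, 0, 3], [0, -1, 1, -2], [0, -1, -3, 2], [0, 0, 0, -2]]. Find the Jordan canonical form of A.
The characteristic polynomial is det(xI - A) = (x + 2)^4, so the eigenvalues are -2 (algebraic multiplicity 4).

For λ = -2: rank(A + 2I) = 2, rank((A + 2I)^2) = 1, rank((A + 2I)^3) = 0. The eigenspace has dimension 4 - 2 = 2, so there are 2 Jordan blocks; the rank sequence gives block sizes [3, 1].

Assembling the blocks gives the Jordan form J above.

J = [[-2, 1, 0, 0], [0, -2, 1, 0], [0, 0, -2, 0], [0, 0, 0, -2]]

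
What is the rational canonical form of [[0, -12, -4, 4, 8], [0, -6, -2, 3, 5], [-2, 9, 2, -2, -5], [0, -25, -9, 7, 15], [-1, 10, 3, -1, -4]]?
R = [[0, 0, 0, 0, 4], [1, 0, 0, 0, 0], [0, 1, 0, 0, 1], [0, 0, 1, 0, -3], [0, 0, 0, 1, -1]]

The invariant factors of A (the non-unit diagonal entries of the Smith normal form of xI - A over ℚ[x]) are (x - 1)(x^2 + x + 2)^2, each dividing the next. The characteristic polynomial is their product, (x - 1)(x^2 + x + 2)^2.

The rational canonical form is the block-diagonal matrix of companion matrices C(f_i):
R = [[0, 0, 0, 0, 4], [1, 0, 0, 0, 0], [0, 1, 0, 0, 1], [0, 0, 1, 0, -3], [0, 0, 0, 1, -1]].

Note the characteristic polynomial does not split into linear factors over ℚ, so A has no Jordan form over ℚ; the rational canonical form exists over any field.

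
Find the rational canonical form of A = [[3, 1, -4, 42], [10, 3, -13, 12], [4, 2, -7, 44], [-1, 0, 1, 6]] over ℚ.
R = [[0, 0, 0, 108], [1, 0, 0, -81], [0, 1, 0, 9], [0, 0, 1, 5]]

The invariant factors of A (the non-unit diagonal entries of the Smith normal form of xI - A over ℚ[x]) are (x - 3)^3(x + 4), each dividing the next. The characteristic polynomial is their product, (x - 3)^3(x + 4).

The rational canonical form is the block-diagonal matrix of companion matrices C(f_i):
R = [[0, 0, 0, 108], [1, 0, 0, -81], [0, 1, 0, 9], [0, 0, 1, 5]].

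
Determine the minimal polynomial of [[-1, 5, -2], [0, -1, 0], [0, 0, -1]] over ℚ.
m_A(x) = (x + 1)^2

The characteristic polynomial factors as (x + 1)^3. The minimal polynomial is ∏(x - λ)^{k_λ} where k_λ is the size of the largest Jordan block at λ.

For λ = -1: rank(A + I) = 1, and the largest Jordan block has size 2 (the smallest k with rank((A + I)^k) = rank((A + I)^(k+1))).

So m_A(x) = (x + 1)^2.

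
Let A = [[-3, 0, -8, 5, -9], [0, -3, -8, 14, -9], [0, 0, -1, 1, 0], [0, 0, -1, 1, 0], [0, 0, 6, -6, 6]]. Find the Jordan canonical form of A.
The characteristic polynomial is det(xI - A) = x^2(x - 6)(x + 3)^2, so the eigenvalues are -3 (algebraic multiplicity 2), 0 (algebraic multiplicity 2), 6 (algebraic multiplicity 1).

For λ = -3: rank(A + 3I) = 3. The eigenspace has dimension 5 - 3 = 2, so there are 2 Jordan blocks; the rank sequence gives block sizes [1, 1].

For λ = 0: rank(A) = 4, rank(A^2) = 3. The eigenspace has dimension 5 - 4 = 1, so there is 1 Jordan block; the rank sequence gives block sizes [2].

For λ = 6: algebraic multiplicity 1 gives one 1×1 block.

Assembling the blocks gives the Jordan form J above.

J = [[-3, 0, 0, 0, 0], [0, -3, 0, 0, 0], [0, 0, 0, 1, 0], [0, 0, 0, 0, 0], [0, 0, 0, 0, 6]]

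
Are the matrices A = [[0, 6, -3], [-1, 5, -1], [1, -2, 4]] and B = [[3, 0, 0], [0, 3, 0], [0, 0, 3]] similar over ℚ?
Both have characteristic polynomial (x - 3)^3, but the minimal polynomial of A is (x - 3)^2 while the minimal polynomial of B is x - 3. The minimal polynomial is a similarity invariant, so A and B are not similar.

No.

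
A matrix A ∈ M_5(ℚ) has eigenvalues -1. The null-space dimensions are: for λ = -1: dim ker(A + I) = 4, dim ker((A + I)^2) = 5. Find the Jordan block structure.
Jordan blocks: (-1, 2), (-1, 1), (-1, 1), (-1, 1)

λ = -1: successive nullity increments [4, 1] count blocks of size ≥ k; block sizes are [2, 1, 1, 1].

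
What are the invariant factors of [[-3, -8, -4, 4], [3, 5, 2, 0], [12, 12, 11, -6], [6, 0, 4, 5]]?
x - 5, (x - 5)^2(x - 3)

The Jordan structure of A has elementary divisors (x - 3), (x - 5)^2, (x - 5). Arranging the block sizes at each eigenvalue in decreasing order and taking row products gives the invariant factors.

Invariant factors (smallest first, each dividing the next): x - 5, (x - 5)^2(x - 3).

Check: the last factor (x - 5)^2(x - 3) is the minimal polynomial, and the product (x - 5)^3(x - 3) is the characteristic polynomial.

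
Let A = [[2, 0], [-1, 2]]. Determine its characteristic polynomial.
χ_A(x) = (x - 2)^2

xI - A = [[x - 2, 0], [1, x - 2]].

Expanding det(xI - A) along the first row:
det(xI - A) = + (x - 2)·det([[x - 2]]) - (0)·det([[1]]).

Evaluating gives χ_A(x) = x^2 - 4x + 4 = (x - 2)^2.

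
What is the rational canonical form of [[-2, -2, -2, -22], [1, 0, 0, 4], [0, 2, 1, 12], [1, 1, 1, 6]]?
The invariant factors of A (the non-unit diagonal entries of the Smith normal form of xI - A over ℚ[x]) are (x - 5)(x^3 - 2), each dividing the next. The characteristic polynomial is their product, (x - 5)(x^3 - 2).

The rational canonical form is the block-diagonal matrix of companion matrices C(f_i):
R = [[0, 0, 0, -10], [1, 0, 0, 2], [0, 1, 0, 0], [0, 0, 1, 5]].

Note the characteristic polynomial does not split into linear factors over ℚ, so A has no Jordan form over ℚ; the rational canonical form exists over any field.

R = [[0, 0, 0, -10], [1, 0, 0, 2], [0, 1, 0, 0], [0, 0, 1, 5]]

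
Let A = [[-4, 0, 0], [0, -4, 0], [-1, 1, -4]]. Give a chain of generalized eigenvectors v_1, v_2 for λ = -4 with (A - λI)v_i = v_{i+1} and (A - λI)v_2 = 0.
We seek v_1 ∈ ker((A + 4I)^2) \ ker(A + 4I), then set v_{i+1} = (A + 4I) v_i.

One such chain is v_1 = [[4, 3, 4]]^T, v_2 = [[0, 0, -1]]^T. Check: (A + 4I) v_2 = [[0, 0, 0]]^T = 0.

v_1 = [[4, 3, 4]]^T, v_2 = [[0, 0, -1]]^T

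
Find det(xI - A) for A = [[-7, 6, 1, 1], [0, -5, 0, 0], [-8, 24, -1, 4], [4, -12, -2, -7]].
xI - A = [[x + 7, -6, -1, -1], [0, x + 5, 0, 0], [8, -24, x + 1, -4], [-4, 12, 2, x + 7]].

Expanding det(xI - A) along the first row:
det(xI - A) = + (x + 7)·det([[x + 5, 0, 0], [-24, x + 1, -4], [12, 2, x + 7]]) - (-6)·det([[0, 0, 0], [8, x + 1, -4], [-4, 2, x + 7]]) + (-1)·det([[0, x + 5, 0], [8, -24, -4], [-4, 12, x + 7]]) - (-1)·det([[0, x + 5, 0], [8, -24, x + 1], [-4, 12, 2]]).

Evaluating gives χ_A(x) = x^4 + 20x^3 + 150x^2 + 500x + 625 = (x + 5)^4.

χ_A(x) = (x + 5)^4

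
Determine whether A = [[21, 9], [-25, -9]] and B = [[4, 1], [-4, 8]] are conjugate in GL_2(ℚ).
Two matrices over a field are similar if and only if they have the same invariant factors.

Both A and B have characteristic polynomial (x - 6)^2 and minimal polynomial (x - 6)^2. Computing further, both have invariant factors (x - 6)^2. Hence A and B are similar.

Yes.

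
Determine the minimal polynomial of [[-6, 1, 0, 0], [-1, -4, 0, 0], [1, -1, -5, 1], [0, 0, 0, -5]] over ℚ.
The characteristic polynomial factors as (x + 5)^4. The minimal polynomial is ∏(x - λ)^{k_λ} where k_λ is the size of the largest Jordan block at λ.

For λ = -5: rank(A + 5I) = 2, and the largest Jordan block has size 2 (the smallest k with rank((A + 5I)^k) = rank((A + 5I)^(k+1))).

So m_A(x) = (x + 5)^2.

m_A(x) = (x + 5)^2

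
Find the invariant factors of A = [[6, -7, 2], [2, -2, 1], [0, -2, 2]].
The Jordan structure of A has elementary divisors (x - 2)^3. Arranging the block sizes at each eigenvalue in decreasing order and taking row products gives the invariant factors.

Invariant factors (smallest first, each dividing the next): (x - 2)^3.

Check: the last factor (x - 2)^3 is the minimal polynomial, and the product (x - 2)^3 is the characteristic polynomial.

(x - 2)^3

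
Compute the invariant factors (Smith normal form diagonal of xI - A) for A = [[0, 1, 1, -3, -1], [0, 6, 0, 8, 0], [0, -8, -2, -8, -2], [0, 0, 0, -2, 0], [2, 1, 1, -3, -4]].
x + 2, (x - 6)(x + 2)^3

The Jordan structure of A has elementary divisors (x + 2)^3, (x + 2), (x - 6). Arranging the block sizes at each eigenvalue in decreasing order and taking row products gives the invariant factors.

Invariant factors (smallest first, each dividing the next): x + 2, (x - 6)(x + 2)^3.

Check: the last factor (x - 6)(x + 2)^3 is the minimal polynomial, and the product (x - 6)(x + 2)^4 is the characteristic polynomial.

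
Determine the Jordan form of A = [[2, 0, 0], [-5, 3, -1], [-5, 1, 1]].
J = [[2, 1, 0], [0, 2, 0], [0, 0, 2]]

The characteristic polynomial is det(xI - A) = (x - 2)^3, so the eigenvalues are 2 (algebraic multiplicity 3).

For λ = 2: rank(A - 2I) = 1, rank((A - 2I)^2) = 0. The eigenspace has dimension 3 - 1 = 2, so there are 2 Jordan blocks; the rank sequence gives block sizes [2, 1].

Assembling the blocks gives the Jordan form J above.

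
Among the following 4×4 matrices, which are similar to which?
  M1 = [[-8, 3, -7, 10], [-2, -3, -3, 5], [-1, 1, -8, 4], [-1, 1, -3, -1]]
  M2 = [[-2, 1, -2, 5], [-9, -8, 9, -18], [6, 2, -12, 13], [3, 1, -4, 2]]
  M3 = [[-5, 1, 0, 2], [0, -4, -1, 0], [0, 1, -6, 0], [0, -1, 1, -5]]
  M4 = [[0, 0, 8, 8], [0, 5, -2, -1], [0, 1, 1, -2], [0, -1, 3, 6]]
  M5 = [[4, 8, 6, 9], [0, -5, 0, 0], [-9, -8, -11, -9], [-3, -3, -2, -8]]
Characteristic polynomials: χ_{M1} = (x + 5)^4, χ_{M2} = (x + 5)^4, χ_{M3} = (x + 5)^4, χ_{M4} = x(x - 4)^3, χ_{M5} = (x + 5)^4.

{M1, M2, M3, M5}: invariant factors x + 5, (x + 5)^3.

{M4}: invariant factors x(x - 4)^3.

Matrices are similar if and only if their invariant-factor lists agree; the partition into similarity classes is {M1, M2, M3, M5}, {M4}.

2 classes: {M1, M2, M3, M5}, {M4}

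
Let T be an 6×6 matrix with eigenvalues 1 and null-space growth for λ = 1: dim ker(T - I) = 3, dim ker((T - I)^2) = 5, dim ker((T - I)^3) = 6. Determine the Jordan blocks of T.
λ = 1: successive nullity increments [3, 2, 1] count blocks of size ≥ k; block sizes are [3, 2, 1].

Jordan blocks: (1, 3), (1, 2), (1, 1)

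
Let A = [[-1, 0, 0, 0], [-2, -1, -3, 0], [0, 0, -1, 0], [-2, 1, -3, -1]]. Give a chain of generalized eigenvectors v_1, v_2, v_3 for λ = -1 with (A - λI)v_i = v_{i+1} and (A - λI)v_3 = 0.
We seek v_1 ∈ ker((A + I)^3) \ ker((A + I)^2), then set v_{i+1} = (A + I) v_i.

One such chain is v_1 = [[-8, 0, 5, -1]]^T, v_2 = [[0, 1, 0, 1]]^T, v_3 = [[0, 0, 0, 1]]^T. Check: (A + I) v_3 = [[0, 0, 0, 0]]^T = 0.

v_1 = [[-8, 0, 5, -1]]^T, v_2 = [[0, 1, 0, 1]]^T, v_3 = [[0, 0, 0, 1]]^T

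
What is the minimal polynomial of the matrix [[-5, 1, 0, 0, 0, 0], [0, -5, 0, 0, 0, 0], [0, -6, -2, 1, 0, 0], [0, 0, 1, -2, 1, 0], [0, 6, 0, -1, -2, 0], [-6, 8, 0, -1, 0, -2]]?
m_A(x) = (x + 2)^3(x + 5)^2

The characteristic polynomial factors as (x + 2)^4(x + 5)^2. The minimal polynomial is ∏(x - λ)^{k_λ} where k_λ is the size of the largest Jordan block at λ.

For λ = -5: rank(A + 5I) = 5, and the largest Jordan block has size 2 (the smallest k with rank((A + 5I)^k) = rank((A + 5I)^(k+1))).
For λ = -2: rank(A + 2I) = 4, and the largest Jordan block has size 3 (the smallest k with rank((A + 2I)^k) = rank((A + 2I)^(k+1))).

So m_A(x) = (x + 2)^3(x + 5)^2.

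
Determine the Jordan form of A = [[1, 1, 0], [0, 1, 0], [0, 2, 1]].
J = [[1, 1, 0], [0, 1, 0], [0, 0, 1]]

The characteristic polynomial is det(xI - A) = (x - 1)^3, so the eigenvalues are 1 (algebraic multiplicity 3).

For λ = 1: rank(A - I) = 1, rank((A - I)^2) = 0. The eigenspace has dimension 3 - 1 = 2, so there are 2 Jordan blocks; the rank sequence gives block sizes [2, 1].

Assembling the blocks gives the Jordan form J above.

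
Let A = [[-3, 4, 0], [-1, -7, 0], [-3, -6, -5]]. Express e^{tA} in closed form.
A has Jordan form J = [[-5, 1, 0], [0, -5, 0], [0, 0, -5]] with A = PJP^{-1}, so e^{tA} = P e^{tJ} P^{-1}.

For a Jordan block J_k(λ), e^{tJ_k(λ)} = e^{λt} · (I + tN + t^2 N^2/2! + ... + t^{k-1} N^{k-1}/(k-1)!) where N is the nilpotent superdiagonal part.

Assembling the blocks and conjugating back gives the entries of e^{tA} as shown above.

e^{tA} = [[(2*t + 1)*e^{-5*t}, 4*t*e^{-5*t}, 0], [-t*e^{-5*t}, (1 - 2*t)*e^{-5*t}, 0], [-3*t*e^{-5*t}, -6*t*e^{-5*t}, e^{-5*t}]]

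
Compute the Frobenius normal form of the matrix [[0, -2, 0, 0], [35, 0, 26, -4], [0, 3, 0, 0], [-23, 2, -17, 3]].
The invariant factors of A (the non-unit diagonal entries of the Smith normal form of xI - A over ℚ[x]) are x(x - 2)^2(x + 1), each dividing the next. The characteristic polynomial is their product, x(x - 2)^2(x + 1).

The rational canonical form is the block-diagonal matrix of companion matrices C(f_i):
R = [[0, 0, 0, 0], [1, 0, 0, -4], [0, 1, 0, 0], [0, 0, 1, 3]].

R = [[0, 0, 0, 0], [1, 0, 0, -4], [0, 1, 0, 0], [0, 0, 1, 3]]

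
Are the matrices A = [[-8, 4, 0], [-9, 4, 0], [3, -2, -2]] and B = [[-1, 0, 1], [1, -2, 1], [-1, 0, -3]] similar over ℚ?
Yes.

Two matrices over a field are similar if and only if they have the same invariant factors.

Both A and B have characteristic polynomial (x + 2)^3 and minimal polynomial (x + 2)^2. Computing further, both have invariant factors x + 2, (x + 2)^2. Hence A and B are similar.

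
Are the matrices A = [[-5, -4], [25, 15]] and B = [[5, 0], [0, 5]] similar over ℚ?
No.

Both have characteristic polynomial (x - 5)^2, but the minimal polynomial of A is (x - 5)^2 while the minimal polynomial of B is x - 5. The minimal polynomial is a similarity invariant, so A and B are not similar.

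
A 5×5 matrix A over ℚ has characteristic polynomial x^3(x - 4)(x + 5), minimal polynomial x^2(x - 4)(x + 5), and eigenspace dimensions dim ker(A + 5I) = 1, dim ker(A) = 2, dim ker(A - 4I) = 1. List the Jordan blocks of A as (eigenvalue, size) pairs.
Jordan blocks: (-5, 1), (0, 2), (0, 1), (4, 1)

λ = -5: algebraic multiplicity 1 (exponent in χ_A), largest block size 1 (exponent in m_A), 1 block (geometric multiplicity). This forces block sizes [1].
λ = 0: algebraic multiplicity 3 (exponent in χ_A), largest block size 2 (exponent in m_A), 2 blocks (geometric multiplicity). These force block sizes [2, 1].
λ = 4: algebraic multiplicity 1 (exponent in χ_A), largest block size 1 (exponent in m_A), 1 block (geometric multiplicity). This forces block sizes [1].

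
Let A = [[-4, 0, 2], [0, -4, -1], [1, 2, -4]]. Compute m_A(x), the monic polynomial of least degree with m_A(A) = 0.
The characteristic polynomial factors as (x + 4)^3. The minimal polynomial is ∏(x - λ)^{k_λ} where k_λ is the size of the largest Jordan block at λ.

For λ = -4: rank(A + 4I) = 2, and the largest Jordan block has size 3 (the smallest k with rank((A + 4I)^k) = rank((A + 4I)^(k+1))).

So m_A(x) = (x + 4)^3.

m_A(x) = (x + 4)^3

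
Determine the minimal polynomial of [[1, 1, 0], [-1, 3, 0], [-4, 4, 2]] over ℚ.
The characteristic polynomial factors as (x - 2)^3. The minimal polynomial is ∏(x - λ)^{k_λ} where k_λ is the size of the largest Jordan block at λ.

For λ = 2: rank(A - 2I) = 1, and the largest Jordan block has size 2 (the smallest k with rank((A - 2I)^k) = rank((A - 2I)^(k+1))).

So m_A(x) = (x - 2)^2.

m_A(x) = (x - 2)^2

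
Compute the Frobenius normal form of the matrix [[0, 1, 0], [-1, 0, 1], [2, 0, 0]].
The invariant factors of A (the non-unit diagonal entries of the Smith normal form of xI - A over ℚ[x]) are (x - 1)(x^2 + x + 2), each dividing the next. The characteristic polynomial is their product, (x - 1)(x^2 + x + 2).

The rational canonical form is the block-diagonal matrix of companion matrices C(f_i):
R = [[0, 0, 2], [1, 0, -1], [0, 1, 0]].

Note the characteristic polynomial does not split into linear factors over ℚ, so A has no Jordan form over ℚ; the rational canonical form exists over any field.

R = [[0, 0, 2], [1, 0, -1], [0, 1, 0]]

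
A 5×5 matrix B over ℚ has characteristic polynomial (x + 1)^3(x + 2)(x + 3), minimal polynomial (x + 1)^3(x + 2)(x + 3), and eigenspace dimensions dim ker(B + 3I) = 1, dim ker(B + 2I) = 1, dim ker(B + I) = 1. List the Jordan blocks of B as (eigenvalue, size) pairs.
Jordan blocks: (-3, 1), (-2, 1), (-1, 3)

λ = -3: algebraic multiplicity 1 (exponent in χ_B), largest block size 1 (exponent in m_B), 1 block (geometric multiplicity). This forces block sizes [1].
λ = -2: algebraic multiplicity 1 (exponent in χ_B), largest block size 1 (exponent in m_B), 1 block (geometric multiplicity). This forces block sizes [1].
λ = -1: algebraic multiplicity 3 (exponent in χ_B), largest block size 3 (exponent in m_B), 1 block (geometric multiplicity). This forces block sizes [3].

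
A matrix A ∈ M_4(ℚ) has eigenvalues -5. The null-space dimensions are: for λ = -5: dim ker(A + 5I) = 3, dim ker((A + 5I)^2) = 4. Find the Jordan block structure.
λ = -5: successive nullity increments [3, 1] count blocks of size ≥ k; block sizes are [2, 1, 1].

Jordan blocks: (-5, 2), (-5, 1), (-5, 1)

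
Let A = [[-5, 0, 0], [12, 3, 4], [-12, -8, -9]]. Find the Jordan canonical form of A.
The characteristic polynomial is det(xI - A) = (x + 1)(x + 5)^2, so the eigenvalues are -5 (algebraic multiplicity 2), -1 (algebraic multiplicity 1).

For λ = -5: rank(A + 5I) = 1. The eigenspace has dimension 3 - 1 = 2, so there are 2 Jordan blocks; the rank sequence gives block sizes [1, 1].

For λ = -1: algebraic multiplicity 1 gives one 1×1 block.

Assembling the blocks gives the Jordan form J above.

J = [[-5, 0, 0], [0, -5, 0], [0, 0, -1]]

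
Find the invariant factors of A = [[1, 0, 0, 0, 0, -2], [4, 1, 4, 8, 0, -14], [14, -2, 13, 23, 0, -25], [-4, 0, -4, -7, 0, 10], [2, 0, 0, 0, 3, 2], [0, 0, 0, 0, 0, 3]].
x - 3, (x - 3)(x - 1), (x - 3)^2(x - 1)

The Jordan structure of A has elementary divisors (x - 1), (x - 1), (x - 3)^2, (x - 3), (x - 3). Arranging the block sizes at each eigenvalue in decreasing order and taking row products gives the invariant factors.

Invariant factors (smallest first, each dividing the next): x - 3, (x - 3)(x - 1), (x - 3)^2(x - 1).

Check: the last factor (x - 3)^2(x - 1) is the minimal polynomial, and the product (x - 3)^4(x - 1)^2 is the characteristic polynomial.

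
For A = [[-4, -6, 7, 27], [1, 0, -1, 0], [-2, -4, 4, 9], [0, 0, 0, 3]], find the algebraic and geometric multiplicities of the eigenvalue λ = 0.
algebraic multiplicity 3, geometric multiplicity 1

The characteristic polynomial is x^3(x - 3), so the factor x appears with exponent 3: the algebraic multiplicity is 3.

rank(A) = 3, so the eigenspace has dimension 4 - 3 = 1: the geometric multiplicity is 1.

Since 1 < 3, A is not diagonalizable.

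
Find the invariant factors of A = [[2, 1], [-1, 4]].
(x - 3)^2

The Jordan structure of A has elementary divisors (x - 3)^2. Arranging the block sizes at each eigenvalue in decreasing order and taking row products gives the invariant factors.

Invariant factors (smallest first, each dividing the next): (x - 3)^2.

Check: the last factor (x - 3)^2 is the minimal polynomial, and the product (x - 3)^2 is the characteristic polynomial.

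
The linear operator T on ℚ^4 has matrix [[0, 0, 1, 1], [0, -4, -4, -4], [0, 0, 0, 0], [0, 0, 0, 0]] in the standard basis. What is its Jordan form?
J = [[-4, 0, 0, 0], [0, 0, 1, 0], [0, 0, 0, 0], [0, 0, 0, 0]]

The characteristic polynomial is det(xI - A) = x^3(x + 4), so the eigenvalues are -4 (algebraic multiplicity 1), 0 (algebraic multiplicity 3).

For λ = -4: algebraic multiplicity 1 gives one 1×1 block.

For λ = 0: rank(A) = 2, rank(A^2) = 1. The eigenspace has dimension 4 - 2 = 2, so there are 2 Jordan blocks; the rank sequence gives block sizes [2, 1].

Assembling the blocks gives the Jordan form J above.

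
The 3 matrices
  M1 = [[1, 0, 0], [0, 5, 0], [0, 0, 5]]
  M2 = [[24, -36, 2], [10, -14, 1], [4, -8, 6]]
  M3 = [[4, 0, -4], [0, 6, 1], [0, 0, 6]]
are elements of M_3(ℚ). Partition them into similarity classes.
2 classes: {M1}, {M2, M3}

Characteristic polynomials: χ_{M1} = (x - 5)^2(x - 1), χ_{M2} = (x - 6)^2(x - 4), χ_{M3} = (x - 6)^2(x - 4).

{M1}: invariant factors x - 5, (x - 5)(x - 1).

{M2, M3}: invariant factors (x - 6)^2(x - 4).

Matrices are similar if and only if their invariant-factor lists agree; the partition into similarity classes is {M1}, {M2, M3}.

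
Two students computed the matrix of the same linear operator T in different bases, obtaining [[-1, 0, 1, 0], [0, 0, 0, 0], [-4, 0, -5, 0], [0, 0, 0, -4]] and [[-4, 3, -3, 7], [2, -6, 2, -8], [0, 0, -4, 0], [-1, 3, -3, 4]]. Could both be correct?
Two matrices over a field are similar if and only if they have the same invariant factors.

Both A and B have characteristic polynomial x(x + 3)^2(x + 4) and minimal polynomial x(x + 3)^2(x + 4). Computing further, both have invariant factors x(x + 3)^2(x + 4). Hence A and B are similar.

Yes.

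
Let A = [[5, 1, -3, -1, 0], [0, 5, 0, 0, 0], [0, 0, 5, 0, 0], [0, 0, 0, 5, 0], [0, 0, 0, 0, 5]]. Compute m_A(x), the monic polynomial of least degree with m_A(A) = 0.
m_A(x) = (x - 5)^2

The characteristic polynomial factors as (x - 5)^5. The minimal polynomial is ∏(x - λ)^{k_λ} where k_λ is the size of the largest Jordan block at λ.

For λ = 5: rank(A - 5I) = 1, and the largest Jordan block has size 2 (the smallest k with rank((A - 5I)^k) = rank((A - 5I)^(k+1))).

So m_A(x) = (x - 5)^2.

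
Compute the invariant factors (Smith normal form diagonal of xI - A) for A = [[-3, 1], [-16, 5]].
The Jordan structure of A has elementary divisors (x - 1)^2. Arranging the block sizes at each eigenvalue in decreasing order and taking row products gives the invariant factors.

Invariant factors (smallest first, each dividing the next): (x - 1)^2.

Check: the last factor (x - 1)^2 is the minimal polynomial, and the product (x - 1)^2 is the characteristic polynomial.

(x - 1)^2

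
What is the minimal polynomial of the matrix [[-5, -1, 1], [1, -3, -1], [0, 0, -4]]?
The characteristic polynomial factors as (x + 4)^3. The minimal polynomial is ∏(x - λ)^{k_λ} where k_λ is the size of the largest Jordan block at λ.

For λ = -4: rank(A + 4I) = 1, and the largest Jordan block has size 2 (the smallest k with rank((A + 4I)^k) = rank((A + 4I)^(k+1))).

So m_A(x) = (x + 4)^2.

m_A(x) = (x + 4)^2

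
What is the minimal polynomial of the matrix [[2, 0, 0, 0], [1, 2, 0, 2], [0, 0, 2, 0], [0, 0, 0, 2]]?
The characteristic polynomial factors as (x - 2)^4. The minimal polynomial is ∏(x - λ)^{k_λ} where k_λ is the size of the largest Jordan block at λ.

For λ = 2: rank(A - 2I) = 1, and the largest Jordan block has size 2 (the smallest k with rank((A - 2I)^k) = rank((A - 2I)^(k+1))).

So m_A(x) = (x - 2)^2.

m_A(x) = (x - 2)^2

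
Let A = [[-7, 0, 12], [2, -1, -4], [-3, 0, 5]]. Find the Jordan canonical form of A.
The characteristic polynomial is det(xI - A) = (x + 1)^3, so the eigenvalues are -1 (algebraic multiplicity 3).

For λ = -1: rank(A + I) = 1, rank((A + I)^2) = 0. The eigenspace has dimension 3 - 1 = 2, so there are 2 Jordan blocks; the rank sequence gives block sizes [2, 1].

Assembling the blocks gives the Jordan form J above.

J = [[-1, 1, 0], [0, -1, 0], [0, 0, -1]]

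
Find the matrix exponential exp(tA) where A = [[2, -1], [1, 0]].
e^{tA} = [[(t + 1)*e^{t}, -t*e^{t}], [t*e^{t}, (1 - t)*e^{t}]]

A has Jordan form J = [[1, 1], [0, 1]] with A = PJP^{-1}, so e^{tA} = P e^{tJ} P^{-1}.

For a Jordan block J_k(λ), e^{tJ_k(λ)} = e^{λt} · (I + tN + t^2 N^2/2! + ... + t^{k-1} N^{k-1}/(k-1)!) where N is the nilpotent superdiagonal part.

Assembling the blocks and conjugating back gives the entries of e^{tA} as shown above.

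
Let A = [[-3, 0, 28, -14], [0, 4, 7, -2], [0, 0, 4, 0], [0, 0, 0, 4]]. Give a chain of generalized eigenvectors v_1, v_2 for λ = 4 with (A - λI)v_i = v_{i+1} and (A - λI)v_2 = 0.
v_1 = [[10, 2, -3, -11]]^T, v_2 = [[0, 1, 0, 0]]^T

We seek v_1 ∈ ker((A - 4I)^2) \ ker(A - 4I), then set v_{i+1} = (A - 4I) v_i.

One such chain is v_1 = [[10, 2, -3, -11]]^T, v_2 = [[0, 1, 0, 0]]^T. Check: (A - 4I) v_2 = [[0, 0, 0, 0]]^T = 0.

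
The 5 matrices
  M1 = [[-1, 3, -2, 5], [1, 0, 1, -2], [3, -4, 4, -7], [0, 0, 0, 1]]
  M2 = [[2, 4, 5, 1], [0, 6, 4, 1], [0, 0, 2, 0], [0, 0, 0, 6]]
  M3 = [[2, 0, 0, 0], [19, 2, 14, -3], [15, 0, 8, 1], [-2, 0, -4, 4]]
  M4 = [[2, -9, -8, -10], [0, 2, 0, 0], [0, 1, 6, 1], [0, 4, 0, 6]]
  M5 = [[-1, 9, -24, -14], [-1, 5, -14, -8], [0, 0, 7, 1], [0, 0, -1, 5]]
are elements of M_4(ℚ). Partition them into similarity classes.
Characteristic polynomials: χ_{M1} = (x - 1)^4, χ_{M2} = (x - 6)^2(x - 2)^2, χ_{M3} = (x - 6)^2(x - 2)^2, χ_{M4} = (x - 6)^2(x - 2)^2, χ_{M5} = (x - 6)^2(x - 2)^2.

{M1}: invariant factors x - 1, (x - 1)^3.

{M2, M4, M5}: invariant factors (x - 6)^2(x - 2)^2.

{M3}: invariant factors x - 2, (x - 6)^2(x - 2).

Matrices are similar if and only if their invariant-factor lists agree; the partition into similarity classes is {M1}, {M2, M4, M5}, {M3}.

3 classes: {M1}, {M2, M4, M5}, {M3}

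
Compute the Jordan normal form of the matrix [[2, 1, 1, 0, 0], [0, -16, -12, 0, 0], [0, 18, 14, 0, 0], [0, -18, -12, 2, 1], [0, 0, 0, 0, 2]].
The characteristic polynomial is det(xI - A) = (x - 2)^4(x + 4), so the eigenvalues are -4 (algebraic multiplicity 1), 2 (algebraic multiplicity 4).

For λ = -4: algebraic multiplicity 1 gives one 1×1 block.

For λ = 2: rank(A - 2I) = 3, rank((A - 2I)^2) = 1. The eigenspace has dimension 5 - 3 = 2, so there are 2 Jordan blocks; the rank sequence gives block sizes [2, 2].

Assembling the blocks gives the Jordan form J above.

J = [[-4, 0, 0, 0, 0], [0, 2, 1, 0, 0], [0, 0, 2, 0, 0], [0, 0, 0, 2, 1], [0, 0, 0, 0, 2]]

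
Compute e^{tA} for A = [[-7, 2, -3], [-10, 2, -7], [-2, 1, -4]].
A has Jordan form J = [[-3, 1, 0], [0, -3, 1], [0, 0, -3]] with A = PJP^{-1}, so e^{tA} = P e^{tJ} P^{-1}.

For a Jordan block J_k(λ), e^{tJ_k(λ)} = e^{λt} · (I + tN + t^2 N^2/2! + ... + t^{k-1} N^{k-1}/(k-1)!) where N is the nilpotent superdiagonal part.

Assembling the blocks and conjugating back gives the entries of e^{tA} as shown above.

e^{tA} = [[(t^2 - 4*t + 1)*e^{-3*t}, t*(4 - t)*e^{-3*t}/2, t*(t - 6)*e^{-3*t}/2], [2*t*(t - 5)*e^{-3*t}, (-t^2 + 5*t + 1)*e^{-3*t}, t*(t - 7)*e^{-3*t}], [-2*t*e^{-3*t}, t*e^{-3*t}, (1 - t)*e^{-3*t}]]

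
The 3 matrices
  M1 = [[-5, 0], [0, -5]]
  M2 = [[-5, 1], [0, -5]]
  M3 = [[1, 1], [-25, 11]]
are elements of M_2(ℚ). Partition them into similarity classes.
Characteristic polynomials: χ_{M1} = (x + 5)^2, χ_{M2} = (x + 5)^2, χ_{M3} = (x - 6)^2.

{M1}: invariant factors x + 5, x + 5.

{M2}: invariant factors (x + 5)^2.

{M3}: invariant factors (x - 6)^2.

Matrices are similar if and only if their invariant-factor lists agree; the partition into similarity classes is {M1}, {M2}, {M3}.

3 classes: {M1}, {M2}, {M3}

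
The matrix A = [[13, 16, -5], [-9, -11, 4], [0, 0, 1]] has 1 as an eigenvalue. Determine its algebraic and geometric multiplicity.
algebraic multiplicity 3, geometric multiplicity 1

The characteristic polynomial is (x - 1)^3, so the factor x - 1 appears with exponent 3: the algebraic multiplicity is 3.

rank(A - I) = 2, so the eigenspace has dimension 3 - 2 = 1: the geometric multiplicity is 1.

Since 1 < 3, A is not diagonalizable.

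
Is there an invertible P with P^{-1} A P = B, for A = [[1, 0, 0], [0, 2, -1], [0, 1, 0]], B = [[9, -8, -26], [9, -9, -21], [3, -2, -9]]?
trace(A) = 3 but trace(B) = -9. The trace is a similarity invariant, so A and B are not similar.

No.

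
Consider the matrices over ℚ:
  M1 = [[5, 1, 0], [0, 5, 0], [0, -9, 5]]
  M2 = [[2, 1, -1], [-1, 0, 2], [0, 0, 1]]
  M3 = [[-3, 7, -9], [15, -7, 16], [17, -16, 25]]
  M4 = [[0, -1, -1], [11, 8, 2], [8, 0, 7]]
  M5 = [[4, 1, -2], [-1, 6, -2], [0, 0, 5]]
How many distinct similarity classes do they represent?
Characteristic polynomials: χ_{M1} = (x - 5)^3, χ_{M2} = (x - 1)^3, χ_{M3} = (x - 5)^3, χ_{M4} = (x - 5)^3, χ_{M5} = (x - 5)^3.

{M1, M5}: invariant factors x - 5, (x - 5)^2.

{M2}: invariant factors (x - 1)^3.

{M3, M4}: invariant factors (x - 5)^3.

Matrices are similar if and only if their invariant-factor lists agree; the partition into similarity classes is {M1, M5}, {M2}, {M3, M4}.

3 classes: {M1, M5}, {M2}, {M3, M4}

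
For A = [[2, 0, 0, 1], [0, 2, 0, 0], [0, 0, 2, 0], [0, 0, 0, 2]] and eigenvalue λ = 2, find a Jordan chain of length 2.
v_1 = [[1, 2, 1, 1]]^T, v_2 = [[1, 0, 0, 0]]^T

We seek v_1 ∈ ker((A - 2I)^2) \ ker(A - 2I), then set v_{i+1} = (A - 2I) v_i.

One such chain is v_1 = [[1, 2, 1, 1]]^T, v_2 = [[1, 0, 0, 0]]^T. Check: (A - 2I) v_2 = [[0, 0, 0, 0]]^T = 0.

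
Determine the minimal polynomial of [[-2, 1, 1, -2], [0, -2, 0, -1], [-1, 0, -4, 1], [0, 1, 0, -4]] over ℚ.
The characteristic polynomial factors as (x + 3)^4. The minimal polynomial is ∏(x - λ)^{k_λ} where k_λ is the size of the largest Jordan block at λ.

For λ = -3: rank(A + 3I) = 2, and the largest Jordan block has size 2 (the smallest k with rank((A + 3I)^k) = rank((A + 3I)^(k+1))).

So m_A(x) = (x + 3)^2.

m_A(x) = (x + 3)^2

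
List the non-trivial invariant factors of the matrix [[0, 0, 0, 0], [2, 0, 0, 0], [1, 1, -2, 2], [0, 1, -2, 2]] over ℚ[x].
x^2, x^2

The Jordan structure of A has elementary divisors x^2, x^2. Arranging the block sizes at each eigenvalue in decreasing order and taking row products gives the invariant factors.

Invariant factors (smallest first, each dividing the next): x^2, x^2.

Check: the last factor x^2 is the minimal polynomial, and the product x^4 is the characteristic polynomial.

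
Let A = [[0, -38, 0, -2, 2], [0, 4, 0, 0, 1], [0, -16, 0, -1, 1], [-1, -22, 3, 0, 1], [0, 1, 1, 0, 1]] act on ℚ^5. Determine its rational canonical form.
R = [[0, 0, 0, 0, -6], [1, 0, 0, 0, 23], [0, 1, 0, 0, -16], [0, 0, 1, 0, -3], [0, 0, 0, 1, 5]]

The invariant factors of A (the non-unit diagonal entries of the Smith normal form of xI - A over ℚ[x]) are (x - 3)(x - 2)(x^3 - 3x + 1), each dividing the next. The characteristic polynomial is their product, (x - 3)(x - 2)(x^3 - 3x + 1).

The rational canonical form is the block-diagonal matrix of companion matrices C(f_i):
R = [[0, 0, 0, 0, -6], [1, 0, 0, 0, 23], [0, 1, 0, 0, -16], [0, 0, 1, 0, -3], [0, 0, 0, 1, 5]].

Note the characteristic polynomial does not split into linear factors over ℚ, so A has no Jordan form over ℚ; the rational canonical form exists over any field.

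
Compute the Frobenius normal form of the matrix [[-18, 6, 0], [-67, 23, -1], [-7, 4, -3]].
The invariant factors of A (the non-unit diagonal entries of the Smith normal form of xI - A over ℚ[x]) are (x - 6)(x^2 + 4x + 1), each dividing the next. The characteristic polynomial is their product, (x - 6)(x^2 + 4x + 1).

The rational canonical form is the block-diagonal matrix of companion matrices C(f_i):
R = [[0, 0, 6], [1, 0, 23], [0, 1, 2]].

Note the characteristic polynomial does not split into linear factors over ℚ, so A has no Jordan form over ℚ; the rational canonical form exists over any field.

R = [[0, 0, 6], [1, 0, 23], [0, 1, 2]]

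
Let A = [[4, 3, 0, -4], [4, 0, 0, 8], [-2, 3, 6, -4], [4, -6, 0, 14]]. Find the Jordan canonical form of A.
The characteristic polynomial is det(xI - A) = (x - 6)^4, so the eigenvalues are 6 (algebraic multiplicity 4).

For λ = 6: rank(A - 6I) = 1, rank((A - 6I)^2) = 0. The eigenspace has dimension 4 - 1 = 3, so there are 3 Jordan blocks; the rank sequence gives block sizes [2, 1, 1].

Assembling the blocks gives the Jordan form J above.

J = [[6, 1, 0, 0], [0, 6, 0, 0], [0, 0, 6, 0], [0, 0, 0, 6]]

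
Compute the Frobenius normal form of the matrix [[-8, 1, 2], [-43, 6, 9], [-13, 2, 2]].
R = [[0, 0, 1], [1, 0, 1], [0, 1, 0]]

The invariant factors of A (the non-unit diagonal entries of the Smith normal form of xI - A over ℚ[x]) are x^3 - x - 1, each dividing the next. The characteristic polynomial is their product, x^3 - x - 1.

The rational canonical form is the block-diagonal matrix of companion matrices C(f_i):
R = [[0, 0, 1], [1, 0, 1], [0, 1, 0]].

Note the characteristic polynomial does not split into linear factors over ℚ, so A has no Jordan form over ℚ; the rational canonical form exists over any field.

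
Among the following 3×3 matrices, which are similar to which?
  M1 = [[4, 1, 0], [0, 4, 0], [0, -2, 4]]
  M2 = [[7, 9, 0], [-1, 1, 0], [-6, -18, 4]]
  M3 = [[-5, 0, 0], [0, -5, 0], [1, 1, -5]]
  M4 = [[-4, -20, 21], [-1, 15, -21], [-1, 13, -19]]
3 classes: {M1, M2}, {M3}, {M4}

Characteristic polynomials: χ_{M1} = (x - 4)^3, χ_{M2} = (x - 4)^3, χ_{M3} = (x + 5)^3, χ_{M4} = (x - 2)(x + 5)^2.

{M1, M2}: invariant factors x - 4, (x - 4)^2.

{M3}: invariant factors x + 5, (x + 5)^2.

{M4}: invariant factors (x - 2)(x + 5)^2.

Matrices are similar if and only if their invariant-factor lists agree; the partition into similarity classes is {M1, M2}, {M3}, {M4}.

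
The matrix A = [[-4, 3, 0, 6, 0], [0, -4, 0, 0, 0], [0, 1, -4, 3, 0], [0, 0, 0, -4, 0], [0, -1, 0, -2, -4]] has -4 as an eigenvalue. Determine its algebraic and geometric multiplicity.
algebraic multiplicity 5, geometric multiplicity 3

The characteristic polynomial is (x + 4)^5, so the factor x + 4 appears with exponent 5: the algebraic multiplicity is 5.

rank(A + 4I) = 2, so the eigenspace has dimension 5 - 2 = 3: the geometric multiplicity is 3.

Since 3 < 5, A is not diagonalizable.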